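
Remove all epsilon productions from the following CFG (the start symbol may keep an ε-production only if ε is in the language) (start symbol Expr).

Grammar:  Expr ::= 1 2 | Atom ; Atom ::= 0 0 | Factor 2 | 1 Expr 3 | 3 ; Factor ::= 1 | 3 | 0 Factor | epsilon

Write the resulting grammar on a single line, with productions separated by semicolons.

Expr ::= 1 2 | Atom; Atom ::= 0 0 | Factor 2 | 2 | 1 Expr 3 | 3; Factor ::= 1 | 3 | 0 Factor | 0

Nullable set = {Factor}.
ε ∉ L(G), so no ε-production is kept.
Expand every rule over subsets of its nullable positions: Atom → Factor 2 gives Factor 2 | 2. Factor → 0 Factor gives 0 Factor | 0.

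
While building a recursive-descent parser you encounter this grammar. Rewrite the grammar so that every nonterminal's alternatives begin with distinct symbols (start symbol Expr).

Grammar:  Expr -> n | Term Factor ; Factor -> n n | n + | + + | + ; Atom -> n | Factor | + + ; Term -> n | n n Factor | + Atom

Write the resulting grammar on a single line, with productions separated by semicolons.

Factor has alternatives sharing prefix 'n': factor to Factor → n Factor1 with Factor1 → n | +.
Factor has alternatives sharing prefix '+': factor to Factor → + Factor2 with Factor2 → + | ε.
Term has alternatives sharing prefix 'n': factor to Term → n Term1 with Term1 → ε | n Factor.

Expr -> n | Term Factor; Factor -> n Factor1 | + Factor2; Atom -> n | Factor | + +; Term -> + Atom | n Term1; Factor1 -> n | +; Factor2 -> + | ε; Term1 -> ε | n Factor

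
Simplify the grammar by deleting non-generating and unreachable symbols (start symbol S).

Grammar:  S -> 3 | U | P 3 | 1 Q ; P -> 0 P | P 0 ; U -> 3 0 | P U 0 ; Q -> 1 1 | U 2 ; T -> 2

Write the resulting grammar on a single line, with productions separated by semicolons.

S -> 3 | U | 1 Q; U -> 3 0; Q -> 1 1 | U 2

Generating nonterminals: {Q, S, T, U}.
Reachable from S after that: {Q, S, U}.
Removed useless symbols: {P, T} and every production mentioning them.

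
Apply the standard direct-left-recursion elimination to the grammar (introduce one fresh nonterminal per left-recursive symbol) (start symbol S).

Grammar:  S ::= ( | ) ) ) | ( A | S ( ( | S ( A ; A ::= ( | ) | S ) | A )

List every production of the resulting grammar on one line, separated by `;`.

S ::= ( S' | ) ) ) S' | ( A S'; A ::= ( A' | ) A' | S ) A'; S' ::= ( ( S' | ( A S' | ε; A' ::= ) A' | ε

S, A are directly left-recursive.
For S: α = {( (, ( A}, β = {(, ) ) ), ( A}. Rewrite as S → β S' and S' → α S' | ε.
For A: α = {)}, β = {(, ), S )}. Rewrite as A → β A' and A' → α A' | ε.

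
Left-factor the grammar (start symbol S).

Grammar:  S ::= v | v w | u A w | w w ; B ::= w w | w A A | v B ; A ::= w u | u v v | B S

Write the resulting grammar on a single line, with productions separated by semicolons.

S ::= u A w | w w | v S'; B ::= v B | w B'; A ::= w u | u v v | B S; S' ::= ε | w; B' ::= w | A A

S has alternatives sharing prefix 'v': factor to S → v S' with S' → ε | w.
B has alternatives sharing prefix 'w': factor to B → w B' with B' → w | A A.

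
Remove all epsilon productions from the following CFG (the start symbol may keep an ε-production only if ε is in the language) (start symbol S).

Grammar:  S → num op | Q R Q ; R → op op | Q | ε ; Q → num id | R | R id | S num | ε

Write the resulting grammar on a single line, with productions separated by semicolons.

Nullable set = {Q, R, S}.
ε ∈ L(G) since S is nullable, so keep S → ε.
For each production, add variants omitting each subset of nullable occurrences: S → Q R Q gives Q R Q | Q R | Q Q | Q | R Q | R. Q → R id gives R id | id. Q → S num gives S num | num.

S → num op | Q R Q | Q R | Q Q | Q | R Q | R | ε; R → op op | Q; Q → num id | R | R id | id | S num | num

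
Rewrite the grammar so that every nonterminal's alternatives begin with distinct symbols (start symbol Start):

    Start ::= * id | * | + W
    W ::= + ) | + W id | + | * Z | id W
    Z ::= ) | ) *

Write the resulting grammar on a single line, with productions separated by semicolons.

Start ::= + W | * Start1; W ::= * Z | id W | + W1; Z ::= ) Z1; Start1 ::= id | ε; W1 ::= ) | W id | ε; Z1 ::= ε | *

Start has alternatives sharing prefix '*': factor to Start → * Start1 with Start1 → id | ε.
W has alternatives sharing prefix '+': factor to W → + W1 with W1 → ) | W id | ε.
Z has alternatives sharing prefix ')': factor to Z → ) Z1 with Z1 → ε | *.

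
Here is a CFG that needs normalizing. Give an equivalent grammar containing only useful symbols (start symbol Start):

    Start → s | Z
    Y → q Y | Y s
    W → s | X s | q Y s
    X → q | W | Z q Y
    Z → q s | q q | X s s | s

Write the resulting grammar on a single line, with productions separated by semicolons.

Start → s | Z; W → s | X s; X → q | W; Z → q s | q q | X s s | s

Generating nonterminals: {Start, W, X, Z}.
Reachable from Start after that: {Start, W, X, Z}.
Removed useless symbols: {Y} and every production mentioning them.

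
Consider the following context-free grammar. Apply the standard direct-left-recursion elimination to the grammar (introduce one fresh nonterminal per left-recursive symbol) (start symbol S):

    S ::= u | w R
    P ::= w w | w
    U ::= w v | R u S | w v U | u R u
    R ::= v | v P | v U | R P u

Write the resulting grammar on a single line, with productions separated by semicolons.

S ::= u | w R; P ::= w w | w; U ::= w v | R u S | w v U | u R u; R ::= v R' | v P R' | v U R'; R' ::= P u R' | ε

Left recursion appears on R.
For R: α = {P u}, β = {v, v P, v U}. Rewrite as R → β R' and R' → α R' | ε.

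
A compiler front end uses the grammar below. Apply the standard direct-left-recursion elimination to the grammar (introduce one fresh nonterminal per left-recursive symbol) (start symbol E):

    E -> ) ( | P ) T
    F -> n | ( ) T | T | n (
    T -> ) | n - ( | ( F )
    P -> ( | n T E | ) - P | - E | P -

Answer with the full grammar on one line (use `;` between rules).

Directly left-recursive nonterminal: P.
For P: α = {-}, β = {(, n T E, ) - P, - E}. Rewrite as P → β P' and P' → α P' | ε.

E -> ) ( | P ) T; F -> n | ( ) T | T | n (; T -> ) | n - ( | ( F ); P -> ( P' | n T E P' | ) - P P' | - E P'; P' -> - P' | ε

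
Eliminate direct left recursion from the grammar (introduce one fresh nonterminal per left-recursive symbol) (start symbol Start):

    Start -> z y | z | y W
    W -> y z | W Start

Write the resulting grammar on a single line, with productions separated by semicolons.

Start -> z y | z | y W; W -> y z W1; W1 -> Start W1 | ε

Left recursion appears on W.
For W: α = {Start}, β = {y z}. Rewrite as W → β W1 and W1 → α W1 | ε.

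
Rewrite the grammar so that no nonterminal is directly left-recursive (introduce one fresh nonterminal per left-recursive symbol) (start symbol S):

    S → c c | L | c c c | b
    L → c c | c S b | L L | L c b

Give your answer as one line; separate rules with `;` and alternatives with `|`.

S → c c | L | c c c | b; L → c c L' | c S b L'; L' → L L' | c b L' | ε

Directly left-recursive nonterminal: L.
For L: α = {L, c b}, β = {c c, c S b}. Rewrite as L → β L' and L' → α L' | ε.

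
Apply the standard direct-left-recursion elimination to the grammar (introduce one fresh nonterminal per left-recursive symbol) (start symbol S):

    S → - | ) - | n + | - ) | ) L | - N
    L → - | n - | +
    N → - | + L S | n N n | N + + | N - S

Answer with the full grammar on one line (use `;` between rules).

S → - | ) - | n + | - ) | ) L | - N; L → - | n - | +; N → - N' | + L S N' | n N n N'; N' → + + N' | - S N' | ε

Directly left-recursive nonterminal: N.
For N: α = {+ +, - S}, β = {-, + L S, n N n}. Rewrite as N → β N' and N' → α N' | ε.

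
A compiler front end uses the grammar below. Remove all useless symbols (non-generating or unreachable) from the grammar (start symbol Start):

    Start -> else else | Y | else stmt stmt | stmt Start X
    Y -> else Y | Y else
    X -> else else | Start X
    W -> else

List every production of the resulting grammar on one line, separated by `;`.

Start -> else else | else stmt stmt | stmt Start X; X -> else else | Start X

Generating nonterminals: {Start, W, X}.
Reachable from Start after that: {Start, X}.
Removed useless symbols: {W, Y} and every production mentioning them.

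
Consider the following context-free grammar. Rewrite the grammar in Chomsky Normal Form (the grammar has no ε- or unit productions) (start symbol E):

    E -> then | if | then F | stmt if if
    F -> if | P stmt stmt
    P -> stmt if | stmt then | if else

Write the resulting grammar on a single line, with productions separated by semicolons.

Introduce a nonterminal for each terminal appearing in a rule of length ≥ 2: X1 → then, X2 → stmt, X3 → if, X4 → else.
Binarize each right-hand side of length ≥ 3 by chaining fresh nonterminals (Y1, Y2, …): affected rules were E → X2 X3 X3; F → P X2 X2.

E -> then | if | X1 F | X2 Y1; F -> if | P Y2; P -> X2 X3 | X2 X1 | X3 X4; X1 -> then; X2 -> stmt; X3 -> if; X4 -> else; Y1 -> X3 X3; Y2 -> X2 X2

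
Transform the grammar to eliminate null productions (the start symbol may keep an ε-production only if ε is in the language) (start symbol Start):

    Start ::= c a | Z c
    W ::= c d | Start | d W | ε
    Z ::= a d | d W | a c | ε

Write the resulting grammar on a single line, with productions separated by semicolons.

Start ::= c a | Z c | c; W ::= c d | Start | d W | d; Z ::= a d | d W | d | a c

Nullable nonterminals: {W, Z}.
ε ∉ L(G), so no ε-production is kept.
For each production, add variants omitting each subset of nullable occurrences: Start → Z c gives Z c | c. W → d W gives d W | d. Z → d W gives d W | d.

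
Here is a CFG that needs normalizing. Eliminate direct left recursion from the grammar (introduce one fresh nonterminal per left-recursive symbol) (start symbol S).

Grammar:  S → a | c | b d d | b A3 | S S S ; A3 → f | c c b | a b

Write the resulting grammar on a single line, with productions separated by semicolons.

Directly left-recursive nonterminal: S.
For S: α = {S S}, β = {a, c, b d d, b A3}. Rewrite as S → β S' and S' → α S' | ε.

S → a S' | c S' | b d d S' | b A3 S'; A3 → f | c c b | a b; S' → S S S' | ε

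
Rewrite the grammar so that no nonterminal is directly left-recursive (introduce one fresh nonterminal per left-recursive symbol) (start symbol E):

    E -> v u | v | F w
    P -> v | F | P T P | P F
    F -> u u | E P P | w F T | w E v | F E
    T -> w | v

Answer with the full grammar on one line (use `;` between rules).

Directly left-recursive nonterminals: P, F.
For P: α = {T P, F}, β = {v, F}. Rewrite as P → β P' and P' → α P' | ε.
For F: α = {E}, β = {u u, E P P, w F T, w E v}. Rewrite as F → β F' and F' → α F' | ε.

E -> v u | v | F w; P -> v P' | F P'; F -> u u F' | E P P F' | w F T F' | w E v F'; T -> w | v; P' -> T P P' | F P' | eps; F' -> E F' | eps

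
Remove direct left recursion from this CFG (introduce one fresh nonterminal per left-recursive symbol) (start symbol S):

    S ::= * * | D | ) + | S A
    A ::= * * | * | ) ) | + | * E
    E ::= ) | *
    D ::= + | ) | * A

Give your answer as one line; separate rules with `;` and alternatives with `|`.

S is directly left-recursive.
For S: α = {A}, β = {* *, D, ) +}. Rewrite as S → β S' and S' → α S' | ε.

S ::= * * S' | D S' | ) + S'; A ::= * * | * | ) ) | + | * E; E ::= ) | *; D ::= + | ) | * A; S' ::= A S' | ε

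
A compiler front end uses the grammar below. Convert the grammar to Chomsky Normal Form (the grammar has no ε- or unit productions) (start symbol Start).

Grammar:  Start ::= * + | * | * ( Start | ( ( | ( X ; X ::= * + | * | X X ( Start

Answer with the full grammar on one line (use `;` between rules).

Introduce a nonterminal for each terminal appearing in a rule of length ≥ 2: X1 → *, X2 → +, X3 → (.
Binarize each right-hand side of length ≥ 3 by chaining fresh nonterminals (Y1, Y2, …): affected rules were Start → X1 X3 Start; X → X X X3 Start.

Start ::= X1 X2 | * | X1 Y1 | X3 X3 | X3 X; X ::= X1 X2 | * | X Y2; X1 ::= *; X2 ::= +; X3 ::= (; Y1 ::= X3 Start; Y2 ::= X Y3; Y3 ::= X3 Start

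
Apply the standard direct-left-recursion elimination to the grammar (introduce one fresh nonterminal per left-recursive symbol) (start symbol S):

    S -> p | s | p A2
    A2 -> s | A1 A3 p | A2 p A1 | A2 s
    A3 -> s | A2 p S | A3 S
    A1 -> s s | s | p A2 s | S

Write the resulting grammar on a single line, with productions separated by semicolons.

S -> p | s | p A2; A2 -> s A2' | A1 A3 p A2'; A3 -> s A3' | A2 p S A3'; A1 -> s s | s | p A2 s | S; A2' -> p A1 A2' | s A2' | epsilon; A3' -> S A3' | epsilon

Directly left-recursive nonterminals: A2, A3.
For A2: α = {p A1, s}, β = {s, A1 A3 p}. Rewrite as A2 → β A2' and A2' → α A2' | ε.
For A3: α = {S}, β = {s, A2 p S}. Rewrite as A3 → β A3' and A3' → α A3' | ε.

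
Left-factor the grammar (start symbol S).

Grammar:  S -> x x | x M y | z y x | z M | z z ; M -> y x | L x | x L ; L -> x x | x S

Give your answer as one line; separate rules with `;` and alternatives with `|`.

S -> z S' | x S''; M -> y x | L x | x L; L -> x L'; S' -> y x | M | z; S'' -> x | M y; L' -> x | S

S has alternatives sharing prefix 'z': factor to S → z S' with S' → y x | M | z.
S has alternatives sharing prefix 'x': factor to S → x S'' with S'' → x | M y.
L has alternatives sharing prefix 'x': factor to L → x L' with L' → x | S.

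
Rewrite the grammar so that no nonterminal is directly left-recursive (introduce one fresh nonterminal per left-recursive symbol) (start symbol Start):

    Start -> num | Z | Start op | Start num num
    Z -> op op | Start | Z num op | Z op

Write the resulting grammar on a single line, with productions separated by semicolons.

Start -> num Start1 | Z Start1; Z -> op op Z1 | Start Z1; Start1 -> op Start1 | num num Start1 | ε; Z1 -> num op Z1 | op Z1 | ε

Left recursion appears on Start, Z.
For Start: α = {op, num num}, β = {num, Z}. Rewrite as Start → β Start1 and Start1 → α Start1 | ε.
For Z: α = {num op, op}, β = {op op, Start}. Rewrite as Z → β Z1 and Z1 → α Z1 | ε.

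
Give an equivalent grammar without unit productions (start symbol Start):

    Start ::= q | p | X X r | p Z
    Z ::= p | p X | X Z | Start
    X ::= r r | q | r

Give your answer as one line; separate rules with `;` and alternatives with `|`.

Unit pairs: Z ⇒* {Start}.
Replace each nonterminal's rules with the union of the non-unit rules of every nonterminal it unit-derives.

Start ::= q | p | X X r | p Z; Z ::= p | p X | X Z | q | X X r | p Z; X ::= r r | q | r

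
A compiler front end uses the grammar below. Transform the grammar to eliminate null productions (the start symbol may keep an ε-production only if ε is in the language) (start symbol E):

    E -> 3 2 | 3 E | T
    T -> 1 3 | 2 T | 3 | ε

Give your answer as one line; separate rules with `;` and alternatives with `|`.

Nullable nonterminals: {E, T}.
ε ∈ L(G) since E is nullable, so keep E → ε.
For each production, add variants omitting each subset of nullable occurrences: E → 3 E gives 3 E | 3. T → 2 T gives 2 T | 2.

E -> 3 2 | 3 E | 3 | T | ε; T -> 1 3 | 2 T | 2 | 3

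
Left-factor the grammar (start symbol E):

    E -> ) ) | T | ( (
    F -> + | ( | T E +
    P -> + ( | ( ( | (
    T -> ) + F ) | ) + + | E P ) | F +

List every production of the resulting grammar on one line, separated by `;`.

E -> ) ) | T | ( (; F -> + | ( | T E +; P -> + ( | ( P'; T -> E P ) | F + | ) + T'; P' -> ( | eps; T' -> F ) | +

P has alternatives sharing prefix '(': factor to P → ( P' with P' → ( | ε.
T has alternatives sharing prefix ') +': factor to T → ) + T' with T' → F ) | +.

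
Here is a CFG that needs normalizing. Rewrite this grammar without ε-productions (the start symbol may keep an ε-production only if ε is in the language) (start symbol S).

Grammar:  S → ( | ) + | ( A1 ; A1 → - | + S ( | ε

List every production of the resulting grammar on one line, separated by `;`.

Nullable nonterminals: {A1}.
ε ∉ L(G), so no ε-production is kept.

S → ( | ) + | ( A1; A1 → - | + S (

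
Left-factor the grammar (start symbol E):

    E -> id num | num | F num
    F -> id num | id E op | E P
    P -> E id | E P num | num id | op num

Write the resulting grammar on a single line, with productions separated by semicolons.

E -> id num | num | F num; F -> E P | id F'; P -> num id | op num | E P'; F' -> num | E op; P' -> id | P num

F has alternatives sharing prefix 'id': factor to F → id F' with F' → num | E op.
P has alternatives sharing prefix 'E': factor to P → E P' with P' → id | P num.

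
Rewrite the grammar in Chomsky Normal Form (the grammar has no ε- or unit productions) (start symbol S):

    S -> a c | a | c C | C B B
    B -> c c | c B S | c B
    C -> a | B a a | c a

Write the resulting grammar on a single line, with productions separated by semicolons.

Introduce a nonterminal for each terminal appearing in a rule of length ≥ 2: X1 → a, X2 → c.
Binarize each right-hand side of length ≥ 3 by chaining fresh nonterminals (Y1, Y2, …): affected rules were S → C B B; B → X2 B S; C → B X1 X1.

S -> X1 X2 | a | X2 C | C Y1; B -> X2 X2 | X2 Y2 | X2 B; C -> a | B Y3 | X2 X1; X1 -> a; X2 -> c; Y1 -> B B; Y2 -> B S; Y3 -> X1 X1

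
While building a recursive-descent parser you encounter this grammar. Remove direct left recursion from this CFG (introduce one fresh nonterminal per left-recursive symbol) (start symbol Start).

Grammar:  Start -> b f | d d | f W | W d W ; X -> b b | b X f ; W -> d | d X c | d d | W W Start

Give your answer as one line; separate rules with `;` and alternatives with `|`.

Directly left-recursive nonterminal: W.
For W: α = {W Start}, β = {d, d X c, d d}. Rewrite as W → β W1 and W1 → α W1 | ε.

Start -> b f | d d | f W | W d W; X -> b b | b X f; W -> d W1 | d X c W1 | d d W1; W1 -> W Start W1 | ε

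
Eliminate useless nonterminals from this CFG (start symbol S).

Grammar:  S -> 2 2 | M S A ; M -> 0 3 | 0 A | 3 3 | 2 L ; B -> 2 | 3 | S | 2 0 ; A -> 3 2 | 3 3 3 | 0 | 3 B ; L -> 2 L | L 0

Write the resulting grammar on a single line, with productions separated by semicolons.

S -> 2 2 | M S A; M -> 0 3 | 0 A | 3 3; B -> 2 | 3 | S | 2 0; A -> 3 2 | 3 3 3 | 0 | 3 B

Generating nonterminals: {A, B, M, S}.
Reachable from S after that: {A, B, M, S}.
Removed useless symbols: {L} and every production mentioning them.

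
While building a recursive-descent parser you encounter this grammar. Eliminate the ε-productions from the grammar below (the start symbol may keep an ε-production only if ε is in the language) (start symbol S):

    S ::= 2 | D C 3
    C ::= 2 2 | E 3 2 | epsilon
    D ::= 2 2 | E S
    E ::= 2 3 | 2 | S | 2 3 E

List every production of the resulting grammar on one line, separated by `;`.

S ::= 2 | D C 3 | D 3; C ::= 2 2 | E 3 2; D ::= 2 2 | E S; E ::= 2 3 | 2 | S | 2 3 E

The nullable symbols are {C}.
ε ∉ L(G), so no ε-production is kept.
Add the nullable-subset variants: S → D C 3 gives D C 3 | D 3.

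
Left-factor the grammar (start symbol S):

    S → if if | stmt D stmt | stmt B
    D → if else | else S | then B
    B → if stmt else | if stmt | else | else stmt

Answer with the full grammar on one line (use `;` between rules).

S → if if | stmt S'; D → if else | else S | then B; B → if stmt B' | else B''; S' → D stmt | B; B' → else | ε; B'' → ε | stmt

S has alternatives sharing prefix 'stmt': factor to S → stmt S' with S' → D stmt | B.
B has alternatives sharing prefix 'if stmt': factor to B → if stmt B' with B' → else | ε.
B has alternatives sharing prefix 'else': factor to B → else B'' with B'' → ε | stmt.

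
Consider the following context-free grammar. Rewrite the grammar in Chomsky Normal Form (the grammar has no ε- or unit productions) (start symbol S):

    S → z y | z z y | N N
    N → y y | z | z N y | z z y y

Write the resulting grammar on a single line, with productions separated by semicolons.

Introduce a nonterminal for each terminal appearing in a rule of length ≥ 2: X1 → z, X2 → y.
Binarize each right-hand side of length ≥ 3 by chaining fresh nonterminals (Y1, Y2, …): affected rules were S → X1 X1 X2; N → X1 N X2; N → X1 X1 X2 X2.

S → X1 X2 | X1 Y1 | N N; N → X2 X2 | z | X1 Y2 | X1 Y3; X1 → z; X2 → y; Y1 → X1 X2; Y2 → N X2; Y3 → X1 Y4; Y4 → X2 X2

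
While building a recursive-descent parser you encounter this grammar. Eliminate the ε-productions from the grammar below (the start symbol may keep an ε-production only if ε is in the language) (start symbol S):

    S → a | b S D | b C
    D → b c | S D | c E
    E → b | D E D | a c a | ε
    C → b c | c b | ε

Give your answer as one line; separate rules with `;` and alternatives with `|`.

Nullable nonterminals: {C, E}.
ε ∉ L(G), so no ε-production is kept.
For each production, add variants omitting each subset of nullable occurrences: S → b C gives b C | b. D → c E gives c E | c. E → D E D gives D E D | D D.

S → a | b S D | b C | b; D → b c | S D | c E | c; E → b | D E D | D D | a c a; C → b c | c b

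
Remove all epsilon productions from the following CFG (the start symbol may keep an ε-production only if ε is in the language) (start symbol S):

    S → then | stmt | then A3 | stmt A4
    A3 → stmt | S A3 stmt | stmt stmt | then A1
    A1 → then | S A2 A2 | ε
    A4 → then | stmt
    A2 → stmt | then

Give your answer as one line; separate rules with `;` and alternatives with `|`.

S → then | stmt | then A3 | stmt A4; A3 → stmt | S A3 stmt | stmt stmt | then A1 | then; A1 → then | S A2 A2; A4 → then | stmt; A2 → stmt | then

Nullable set = {A1}.
ε ∉ L(G), so no ε-production is kept.
For each production, add variants omitting each subset of nullable occurrences: A3 → then A1 gives then A1 | then.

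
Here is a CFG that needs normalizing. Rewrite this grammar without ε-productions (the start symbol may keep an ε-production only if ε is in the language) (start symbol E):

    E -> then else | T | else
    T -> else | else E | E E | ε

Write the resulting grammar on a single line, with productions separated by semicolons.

Nullable set = {E, T}.
ε ∈ L(G) since E is nullable, so keep E → ε.
Add the nullable-subset variants: T → E E gives E E | E.

E -> then else | T | else | ε; T -> else | else E | E E | E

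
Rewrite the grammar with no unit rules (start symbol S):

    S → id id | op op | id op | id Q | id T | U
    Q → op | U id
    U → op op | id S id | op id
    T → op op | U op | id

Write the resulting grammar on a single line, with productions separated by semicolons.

Unit pairs: S ⇒* {U}.
Replace each nonterminal's rules with the union of the non-unit rules of every nonterminal it unit-derives.

S → op op | id S id | op id | id id | id op | id Q | id T; Q → op | U id; U → op op | id S id | op id; T → op op | U op | id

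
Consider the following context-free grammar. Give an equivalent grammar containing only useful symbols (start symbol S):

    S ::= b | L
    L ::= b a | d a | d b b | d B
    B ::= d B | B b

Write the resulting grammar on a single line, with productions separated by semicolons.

S ::= b | L; L ::= b a | d a | d b b

Generating nonterminals: {L, S}.
Reachable from S after that: {L, S}.
Removed useless symbols: {B} and every production mentioning them.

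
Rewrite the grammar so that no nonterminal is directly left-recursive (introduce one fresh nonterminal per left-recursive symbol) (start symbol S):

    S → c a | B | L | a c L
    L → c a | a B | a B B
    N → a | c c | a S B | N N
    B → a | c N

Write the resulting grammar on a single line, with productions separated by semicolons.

S → c a | B | L | a c L; L → c a | a B | a B B; N → a N' | c c N' | a S B N'; B → a | c N; N' → N N' | ε

Directly left-recursive nonterminal: N.
For N: α = {N}, β = {a, c c, a S B}. Rewrite as N → β N' and N' → α N' | ε.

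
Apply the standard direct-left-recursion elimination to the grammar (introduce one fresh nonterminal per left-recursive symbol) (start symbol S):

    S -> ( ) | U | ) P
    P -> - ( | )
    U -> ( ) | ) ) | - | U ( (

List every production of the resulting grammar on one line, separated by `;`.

U is directly left-recursive.
For U: α = {( (}, β = {( ), ) ), -}. Rewrite as U → β U' and U' → α U' | ε.

S -> ( ) | U | ) P; P -> - ( | ); U -> ( ) U' | ) ) U' | - U'; U' -> ( ( U' | ε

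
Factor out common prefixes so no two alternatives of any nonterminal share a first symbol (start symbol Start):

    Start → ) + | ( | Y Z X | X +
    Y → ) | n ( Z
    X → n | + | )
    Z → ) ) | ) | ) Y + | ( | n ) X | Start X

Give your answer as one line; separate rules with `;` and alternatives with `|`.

Start → ) + | ( | Y Z X | X +; Y → ) | n ( Z; X → n | + | ); Z → ( | n ) X | Start X | ) Z1; Z1 → ) | epsilon | Y +

Z has alternatives sharing prefix ')': factor to Z → ) Z1 with Z1 → ) | ε | Y +.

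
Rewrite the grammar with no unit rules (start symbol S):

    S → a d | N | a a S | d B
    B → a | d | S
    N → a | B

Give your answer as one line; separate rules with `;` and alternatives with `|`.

S → a | d | a d | a a S | d B; B → a | d | a d | a a S | d B; N → a | d | a d | a a S | d B

Unit pairs: B ⇒* {N, S}; N ⇒* {B, S}; S ⇒* {B, N}.
For every A with A ⇒* B via unit rules, add B's non-unit alternatives to A; then delete every rule of the form X → Y.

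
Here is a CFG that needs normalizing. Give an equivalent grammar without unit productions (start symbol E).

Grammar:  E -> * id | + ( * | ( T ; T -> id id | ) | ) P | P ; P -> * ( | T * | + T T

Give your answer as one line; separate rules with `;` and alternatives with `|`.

Unit pairs: T ⇒* {P}.
For every A with A ⇒* B via unit rules, add B's non-unit alternatives to A; then delete every rule of the form X → Y.

E -> * id | + ( * | ( T; T -> * ( | T * | + T T | id id | ) | ) P; P -> * ( | T * | + T T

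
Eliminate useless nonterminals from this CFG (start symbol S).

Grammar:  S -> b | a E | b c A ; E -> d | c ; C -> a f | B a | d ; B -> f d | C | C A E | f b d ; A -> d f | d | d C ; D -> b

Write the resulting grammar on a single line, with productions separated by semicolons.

Generating nonterminals: {A, B, C, D, E, S}.
Reachable from S after that: {A, B, C, E, S}.
Removed useless symbols: {D} and every production mentioning them.

S -> b | a E | b c A; E -> d | c; C -> a f | B a | d; B -> f d | C | C A E | f b d; A -> d f | d | d C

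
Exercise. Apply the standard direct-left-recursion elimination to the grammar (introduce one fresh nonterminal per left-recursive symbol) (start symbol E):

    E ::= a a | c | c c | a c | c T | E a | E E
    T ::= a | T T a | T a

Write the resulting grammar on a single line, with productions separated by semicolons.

Left recursion appears on E, T.
For E: α = {a, E}, β = {a a, c, c c, a c, c T}. Rewrite as E → β E' and E' → α E' | ε.
For T: α = {T a, a}, β = {a}. Rewrite as T → β T' and T' → α T' | ε.

E ::= a a E' | c E' | c c E' | a c E' | c T E'; T ::= a T'; E' ::= a E' | E E' | ε; T' ::= T a T' | a T' | ε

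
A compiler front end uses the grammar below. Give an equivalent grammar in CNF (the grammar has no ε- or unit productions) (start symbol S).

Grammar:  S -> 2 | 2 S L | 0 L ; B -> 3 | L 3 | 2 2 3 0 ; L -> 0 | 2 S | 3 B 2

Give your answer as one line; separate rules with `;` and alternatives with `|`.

S -> 2 | X1 Y1 | X2 L; B -> 3 | L X3 | X1 Y2; L -> 0 | X1 S | X3 Y4; X1 -> 2; X2 -> 0; X3 -> 3; Y1 -> S L; Y2 -> X1 Y3; Y3 -> X3 X2; Y4 -> B X1

Introduce a nonterminal for each terminal appearing in a rule of length ≥ 2: X1 → 2, X2 → 0, X3 → 3.
Binarize each right-hand side of length ≥ 3 by chaining fresh nonterminals (Y1, Y2, …): affected rules were S → X1 S L; B → X1 X1 X3 X2; L → X3 B X1.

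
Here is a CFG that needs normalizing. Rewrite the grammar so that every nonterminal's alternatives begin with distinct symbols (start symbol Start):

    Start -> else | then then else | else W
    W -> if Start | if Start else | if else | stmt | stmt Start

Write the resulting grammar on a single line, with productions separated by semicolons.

Start -> then then else | else Start1; W -> if W1 | stmt W2; Start1 -> ε | W; W1 -> else | Start W11; W2 -> ε | Start; W11 -> ε | else

Start has alternatives sharing prefix 'else': factor to Start → else Start1 with Start1 → ε | W.
W has alternatives sharing prefix 'if': factor to W → if W1 with W1 → Start | Start else | else.
W has alternatives sharing prefix 'stmt': factor to W → stmt W2 with W2 → ε | Start.
W1 has alternatives sharing prefix 'Start': factor to W1 → Start W11 with W11 → ε | else.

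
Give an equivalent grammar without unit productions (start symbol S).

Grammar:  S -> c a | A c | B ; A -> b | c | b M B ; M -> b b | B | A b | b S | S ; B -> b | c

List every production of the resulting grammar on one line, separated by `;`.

S -> b | c | c a | A c; A -> b | c | b M B; M -> b | c | c a | A c | b b | A b | b S; B -> b | c

Unit pairs: M ⇒* {B, S}; S ⇒* {B}.
Replace each nonterminal's rules with the union of the non-unit rules of every nonterminal it unit-derives.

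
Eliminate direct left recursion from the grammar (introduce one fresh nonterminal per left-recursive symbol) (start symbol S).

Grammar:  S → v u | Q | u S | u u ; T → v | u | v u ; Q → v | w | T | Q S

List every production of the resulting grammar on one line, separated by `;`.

S → v u | Q | u S | u u; T → v | u | v u; Q → v Q' | w Q' | T Q'; Q' → S Q' | epsilon

Left recursion appears on Q.
For Q: α = {S}, β = {v, w, T}. Rewrite as Q → β Q' and Q' → α Q' | ε.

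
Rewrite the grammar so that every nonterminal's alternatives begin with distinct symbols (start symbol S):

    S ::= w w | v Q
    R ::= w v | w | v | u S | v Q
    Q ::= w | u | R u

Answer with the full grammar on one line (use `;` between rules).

S ::= w w | v Q; R ::= u S | w R' | v R''; Q ::= w | u | R u; R' ::= v | ε; R'' ::= ε | Q

R has alternatives sharing prefix 'w': factor to R → w R' with R' → v | ε.
R has alternatives sharing prefix 'v': factor to R → v R'' with R'' → ε | Q.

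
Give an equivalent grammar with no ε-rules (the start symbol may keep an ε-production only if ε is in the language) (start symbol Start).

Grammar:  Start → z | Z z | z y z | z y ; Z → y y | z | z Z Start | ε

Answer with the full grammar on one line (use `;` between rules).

Nullable nonterminals: {Z}.
ε ∉ L(G), so no ε-production is kept.
Add the nullable-subset variants: Z → z Z Start gives z Z Start | z Start.

Start → z | Z z | z y z | z y; Z → y y | z | z Z Start | z Start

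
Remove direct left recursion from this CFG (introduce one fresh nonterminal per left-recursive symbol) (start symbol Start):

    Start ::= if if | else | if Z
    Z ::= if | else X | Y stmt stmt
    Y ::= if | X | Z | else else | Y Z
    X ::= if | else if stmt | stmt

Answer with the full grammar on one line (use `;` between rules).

Left recursion appears on Y.
For Y: α = {Z}, β = {if, X, Z, else else}. Rewrite as Y → β Y1 and Y1 → α Y1 | ε.

Start ::= if if | else | if Z; Z ::= if | else X | Y stmt stmt; Y ::= if Y1 | X Y1 | Z Y1 | else else Y1; X ::= if | else if stmt | stmt; Y1 ::= Z Y1 | ε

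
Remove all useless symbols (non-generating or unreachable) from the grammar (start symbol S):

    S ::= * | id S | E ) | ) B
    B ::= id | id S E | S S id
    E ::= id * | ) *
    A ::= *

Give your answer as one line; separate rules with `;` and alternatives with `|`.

Generating nonterminals: {A, B, E, S}.
Reachable from S after that: {B, E, S}.
Removed useless symbols: {A} and every production mentioning them.

S ::= * | id S | E ) | ) B; B ::= id | id S E | S S id; E ::= id * | ) *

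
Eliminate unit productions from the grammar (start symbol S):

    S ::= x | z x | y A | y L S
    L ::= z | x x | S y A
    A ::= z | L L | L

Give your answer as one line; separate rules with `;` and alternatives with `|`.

Unit pairs: A ⇒* {L}.
For every A with A ⇒* B via unit rules, add B's non-unit alternatives to A; then delete every rule of the form X → Y.

S ::= x | z x | y A | y L S; L ::= z | x x | S y A; A ::= z | x x | S y A | L L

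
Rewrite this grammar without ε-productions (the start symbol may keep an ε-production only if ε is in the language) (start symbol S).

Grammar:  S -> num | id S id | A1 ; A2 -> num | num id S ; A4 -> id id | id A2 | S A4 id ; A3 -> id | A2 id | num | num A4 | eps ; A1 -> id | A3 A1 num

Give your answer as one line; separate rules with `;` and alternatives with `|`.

The nullable symbols are {A3}.
ε ∉ L(G), so no ε-production is kept.
Add the nullable-subset variants: A1 → A3 A1 num gives A3 A1 num | A1 num.

S -> num | id S id | A1; A2 -> num | num id S; A4 -> id id | id A2 | S A4 id; A3 -> id | A2 id | num | num A4; A1 -> id | A3 A1 num | A1 num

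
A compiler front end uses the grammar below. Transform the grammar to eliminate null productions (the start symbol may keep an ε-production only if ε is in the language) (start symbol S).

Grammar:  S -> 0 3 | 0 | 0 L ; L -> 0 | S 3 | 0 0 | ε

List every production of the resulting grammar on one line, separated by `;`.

S -> 0 3 | 0 | 0 L; L -> 0 | S 3 | 0 0

Nullable set = {L}.
ε ∉ L(G), so no ε-production is kept.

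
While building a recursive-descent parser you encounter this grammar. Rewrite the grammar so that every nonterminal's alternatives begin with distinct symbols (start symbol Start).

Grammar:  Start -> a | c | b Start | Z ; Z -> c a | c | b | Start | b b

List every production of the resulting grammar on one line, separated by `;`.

Start -> a | c | b Start | Z; Z -> Start | c Z1 | b Z2; Z1 -> a | ε; Z2 -> ε | b

Z has alternatives sharing prefix 'c': factor to Z → c Z1 with Z1 → a | ε.
Z has alternatives sharing prefix 'b': factor to Z → b Z2 with Z2 → ε | b.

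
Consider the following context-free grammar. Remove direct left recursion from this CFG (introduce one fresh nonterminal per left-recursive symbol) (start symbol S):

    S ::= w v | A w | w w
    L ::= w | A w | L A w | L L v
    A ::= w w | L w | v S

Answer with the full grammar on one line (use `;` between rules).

Directly left-recursive nonterminal: L.
For L: α = {A w, L v}, β = {w, A w}. Rewrite as L → β L' and L' → α L' | ε.

S ::= w v | A w | w w; L ::= w L' | A w L'; A ::= w w | L w | v S; L' ::= A w L' | L v L' | ε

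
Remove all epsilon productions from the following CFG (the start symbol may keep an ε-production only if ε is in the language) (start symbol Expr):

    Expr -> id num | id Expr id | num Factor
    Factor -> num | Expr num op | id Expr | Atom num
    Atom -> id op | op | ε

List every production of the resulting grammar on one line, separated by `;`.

Expr -> id num | id Expr id | num Factor; Factor -> num | Expr num op | id Expr | Atom num; Atom -> id op | op

Nullable nonterminals: {Atom}.
ε ∉ L(G), so no ε-production is kept.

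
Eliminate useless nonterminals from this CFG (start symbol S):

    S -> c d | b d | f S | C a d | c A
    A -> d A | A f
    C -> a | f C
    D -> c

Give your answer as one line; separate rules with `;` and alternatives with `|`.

S -> c d | b d | f S | C a d; C -> a | f C

Generating nonterminals: {C, D, S}.
Reachable from S after that: {C, S}.
Removed useless symbols: {A, D} and every production mentioning them.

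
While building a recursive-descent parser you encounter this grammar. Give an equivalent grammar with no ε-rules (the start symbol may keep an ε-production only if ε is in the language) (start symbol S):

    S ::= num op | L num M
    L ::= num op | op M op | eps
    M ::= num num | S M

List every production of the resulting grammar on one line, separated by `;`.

S ::= num op | L num M | num M; L ::= num op | op M op; M ::= num num | S M

Nullable nonterminals: {L}.
ε ∉ L(G), so no ε-production is kept.
Add the nullable-subset variants: S → L num M gives L num M | num M.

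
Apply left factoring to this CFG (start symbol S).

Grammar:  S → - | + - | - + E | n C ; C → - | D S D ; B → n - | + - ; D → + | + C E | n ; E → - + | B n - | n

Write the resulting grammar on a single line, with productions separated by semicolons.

S has alternatives sharing prefix '-': factor to S → - S' with S' → ε | + E.
D has alternatives sharing prefix '+': factor to D → + D' with D' → ε | C E.

S → + - | n C | - S'; C → - | D S D; B → n - | + -; D → n | + D'; E → - + | B n - | n; S' → eps | + E; D' → eps | C E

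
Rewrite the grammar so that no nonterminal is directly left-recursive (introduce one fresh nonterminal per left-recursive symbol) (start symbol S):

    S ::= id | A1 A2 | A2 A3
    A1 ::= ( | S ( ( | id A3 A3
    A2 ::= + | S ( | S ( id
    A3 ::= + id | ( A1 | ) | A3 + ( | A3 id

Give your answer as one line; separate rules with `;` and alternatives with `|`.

Directly left-recursive nonterminal: A3.
For A3: α = {+ (, id}, β = {+ id, ( A1, )}. Rewrite as A3 → β A3' and A3' → α A3' | ε.

S ::= id | A1 A2 | A2 A3; A1 ::= ( | S ( ( | id A3 A3; A2 ::= + | S ( | S ( id; A3 ::= + id A3' | ( A1 A3' | ) A3'; A3' ::= + ( A3' | id A3' | ε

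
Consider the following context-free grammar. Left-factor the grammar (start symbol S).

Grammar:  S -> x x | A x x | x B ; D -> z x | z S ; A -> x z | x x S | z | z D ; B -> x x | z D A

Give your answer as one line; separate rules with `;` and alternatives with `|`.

S has alternatives sharing prefix 'x': factor to S → x S' with S' → x | B.
D has alternatives sharing prefix 'z': factor to D → z D' with D' → x | S.
A has alternatives sharing prefix 'x': factor to A → x A' with A' → z | x S.
A has alternatives sharing prefix 'z': factor to A → z A'' with A'' → ε | D.

S -> A x x | x S'; D -> z D'; A -> x A' | z A''; B -> x x | z D A; S' -> x | B; D' -> x | S; A' -> z | x S; A'' -> ε | D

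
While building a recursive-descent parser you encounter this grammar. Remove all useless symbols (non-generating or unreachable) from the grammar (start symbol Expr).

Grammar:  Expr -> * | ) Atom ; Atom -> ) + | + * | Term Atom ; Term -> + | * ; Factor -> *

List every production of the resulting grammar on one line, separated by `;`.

Expr -> * | ) Atom; Atom -> ) + | + * | Term Atom; Term -> + | *

Generating nonterminals: {Atom, Expr, Factor, Term}.
Reachable from Expr after that: {Atom, Expr, Term}.
Removed useless symbols: {Factor} and every production mentioning them.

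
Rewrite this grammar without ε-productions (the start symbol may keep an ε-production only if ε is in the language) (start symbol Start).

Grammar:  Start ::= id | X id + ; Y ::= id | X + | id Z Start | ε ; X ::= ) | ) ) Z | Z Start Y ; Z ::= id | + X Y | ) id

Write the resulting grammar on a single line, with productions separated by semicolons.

Nullable nonterminals: {Y}.
ε ∉ L(G), so no ε-production is kept.
Expand every rule over subsets of its nullable positions: X → Z Start Y gives Z Start Y | Z Start. Z → + X Y gives + X Y | + X.

Start ::= id | X id +; Y ::= id | X + | id Z Start; X ::= ) | ) ) Z | Z Start Y | Z Start; Z ::= id | + X Y | + X | ) id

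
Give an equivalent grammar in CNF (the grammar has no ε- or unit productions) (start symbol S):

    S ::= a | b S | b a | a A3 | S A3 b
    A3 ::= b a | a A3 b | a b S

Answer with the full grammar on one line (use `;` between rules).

Introduce a nonterminal for each terminal appearing in a rule of length ≥ 2: X1 → b, X2 → a.
Binarize each right-hand side of length ≥ 3 by chaining fresh nonterminals (Y1, Y2, …): affected rules were S → S A3 X1; A3 → X2 A3 X1; A3 → X2 X1 S.

S ::= a | X1 S | X1 X2 | X2 A3 | S Y1; A3 ::= X1 X2 | X2 Y2 | X2 Y3; X1 ::= b; X2 ::= a; Y1 ::= A3 X1; Y2 ::= A3 X1; Y3 ::= X1 S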